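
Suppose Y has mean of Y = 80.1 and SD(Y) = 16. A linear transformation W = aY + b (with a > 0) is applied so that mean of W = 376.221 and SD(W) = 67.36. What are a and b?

a = 4.21, b = 39

SD(W) = a·SD(Y) (a > 0), so a = 67.36/16 = 4.21.
mean of W = a·mean of Y + b, so b = 376.221 − 4.21·80.1 = 39.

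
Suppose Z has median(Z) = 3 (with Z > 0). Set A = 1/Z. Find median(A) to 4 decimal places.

1/Z is monotone on this domain, so median(A) = 1/(3) ≈ 0.3333.

median(A) = 0.3333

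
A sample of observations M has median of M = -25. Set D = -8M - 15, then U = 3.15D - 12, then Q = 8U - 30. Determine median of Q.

median of D = (-8)·(-25) + (-15) = 185.
median of U = 3.15·185 + (-12) = 570.75.
median of Q = 8·570.75 + (-30) = 4536.

median of Q = 4536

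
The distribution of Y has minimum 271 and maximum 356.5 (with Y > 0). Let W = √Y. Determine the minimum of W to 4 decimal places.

min(W) = 16.4621

√Y is increasing on this domain, so min(W) comes from min(Y) = 271: min(W) = √(271) ≈ 16.4621.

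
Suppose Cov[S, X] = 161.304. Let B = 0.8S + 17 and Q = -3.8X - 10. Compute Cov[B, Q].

Cov[B, Q] = -490.36416

Cov[B, Q] = a·c·Cov[S, X] = 0.8·(-3.8)·161.304 = -490.36416. Additive constants drop out.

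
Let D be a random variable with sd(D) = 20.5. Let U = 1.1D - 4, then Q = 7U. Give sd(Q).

sd(U) = |1.1|·20.5 = 22.55.
sd(Q) = |7|·22.55 = 157.85.

sd(Q) = 157.85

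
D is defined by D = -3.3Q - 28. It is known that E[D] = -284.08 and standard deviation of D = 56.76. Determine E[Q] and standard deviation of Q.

E[Q] = 77.6, standard deviation of Q = 17.2

From D = -3.3Q - 28: E[D] = a·E[Q] + b, so E[Q] = (E[D] − b)/a = (-284.08 − (-28))/(-3.3) = 77.6.
standard deviation of D = |a|·standard deviation of Q, so standard deviation of Q = 56.76/|-3.3| = 17.2.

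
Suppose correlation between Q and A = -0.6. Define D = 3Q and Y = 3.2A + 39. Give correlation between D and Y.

correlation between D and Y = -0.6

Linear rescalings preserve correlation up to sign; here the slopes 3 and 3.2 have the same sign, so correlation between D and Y = correlation between Q and A = -0.6.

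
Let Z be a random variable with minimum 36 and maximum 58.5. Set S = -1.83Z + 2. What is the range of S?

Range(S) = 41.175

Range of Z = 58.5 − 36 = 22.5.
Range(S) = |a|·Range(Z) = |-1.83|·22.5 = 41.175.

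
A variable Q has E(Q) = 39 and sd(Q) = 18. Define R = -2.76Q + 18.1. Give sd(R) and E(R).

R = -2.76Q + 18.1 is linear with a = -2.76, b = 18.1.
sd(R) = |a|·sd(Q) = |-2.76|·18 = 49.68.
E(R) = a·E(Q) + b = (-2.76)·39 + 18.1 = -89.54.

sd(R) = 49.68, E(R) = -89.54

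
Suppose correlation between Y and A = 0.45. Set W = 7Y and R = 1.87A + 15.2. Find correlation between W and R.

Linear rescalings preserve correlation up to sign; here the slopes 7 and 1.87 have the same sign, so correlation between W and R = correlation between Y and A = 0.45.

correlation between W and R = 0.45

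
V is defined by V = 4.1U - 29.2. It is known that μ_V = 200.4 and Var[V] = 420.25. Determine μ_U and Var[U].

μ_U = 56, Var[U] = 25

From V = 4.1U - 29.2: μ_V = a·μ_U + b, so μ_U = (μ_V − b)/a = (200.4 − (-29.2))/4.1 = 56.
Var[V] = a²·Var[U], so Var[U] = 420.25/4.1² = 25.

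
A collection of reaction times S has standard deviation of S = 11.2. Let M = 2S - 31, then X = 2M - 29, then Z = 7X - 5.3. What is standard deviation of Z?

standard deviation of Z = 313.6

standard deviation of M = |2|·11.2 = 22.4.
standard deviation of X = |2|·22.4 = 44.8.
standard deviation of Z = |7|·44.8 = 313.6.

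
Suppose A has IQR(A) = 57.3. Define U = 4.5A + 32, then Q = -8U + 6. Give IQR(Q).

IQR(Q) = 2062.8

IQR(U) = |4.5|·57.3 = 257.85.
IQR(Q) = |-8|·257.85 = 2062.8.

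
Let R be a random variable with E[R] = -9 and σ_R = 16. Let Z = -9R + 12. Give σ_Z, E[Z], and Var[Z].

σ_Z = 144, E[Z] = 93, Var[Z] = 20736

Z = -9R + 12 is linear with a = -9, b = 12.
σ_Z = |a|·σ_R = |-9|·16 = 144.
E[Z] = a·E[R] + b = (-9)·(-9) + 12 = 93.
Var[R] = 16² = 256.
Var[Z] = a²·Var[R] = (-9)²·256 = 20736 (the additive constant 12 does not affect variance).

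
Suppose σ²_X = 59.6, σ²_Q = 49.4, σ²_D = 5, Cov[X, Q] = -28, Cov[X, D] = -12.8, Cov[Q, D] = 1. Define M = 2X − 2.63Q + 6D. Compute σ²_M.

σ²_M = a²·σ²_X + b²·σ²_Q + c²·σ²_D + 2ab·Cov[X, Q] + 2ac·Cov[X, D] + 2bc·Cov[Q, D], with a = 2, b = -2.63, c = 6.
= 238.4 + 341.69486 + 180 + 294.56 + (-307.2) + (-31.56)
= 715.89486.

σ²_M = 715.89486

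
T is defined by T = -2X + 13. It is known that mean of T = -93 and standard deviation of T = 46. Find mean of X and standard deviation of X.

From T = -2X + 13: mean of T = a·mean of X + b, so mean of X = (mean of T − b)/a = (-93 − 13)/(-2) = 53.
standard deviation of T = |a|·standard deviation of X, so standard deviation of X = 46/|-2| = 23.

mean of X = 53, standard deviation of X = 23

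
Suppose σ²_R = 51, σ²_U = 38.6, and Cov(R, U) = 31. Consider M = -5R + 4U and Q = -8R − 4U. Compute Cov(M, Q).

Cov(M, Q) = 1050.4

By bilinearity, Cov(M, Q) = ac·σ²_R + bd·σ²_U + (ad+bc)·Cov(R, U), with a=-5, b=4, c=-8, d=-4.
ac·σ²_R = (-5)·(-8)·51 = 2040
bd·σ²_U = 4·(-4)·38.6 = -617.6
(ad+bc)·Cov(R, U) = (-12)·31 = -372
Cov(M, Q) = 2040 + (-617.6) + (-372) = 1050.4.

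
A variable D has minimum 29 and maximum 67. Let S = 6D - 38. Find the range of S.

Range(S) = 228

Range of D = 67 − 29 = 38.
Range(S) = |a|·Range(D) = |6|·38 = 228.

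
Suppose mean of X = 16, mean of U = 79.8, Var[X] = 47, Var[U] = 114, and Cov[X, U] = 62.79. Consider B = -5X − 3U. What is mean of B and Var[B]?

mean of B = (-5)·mean of X + (-3)·mean of U = (-5)·16 + (-3)·79.8 = -319.4.
Var[B] = a²·Var[X] + b²·Var[U] + 2ab·Cov[X, U] with a = -5, b = -3.
= (-5)²·47 + (-3)²·114 + 2·(-5)·(-3)·62.79
= 1175 + 1026 + 1883.7 = 4084.7.

mean of B = -319.4, Var[B] = 4084.7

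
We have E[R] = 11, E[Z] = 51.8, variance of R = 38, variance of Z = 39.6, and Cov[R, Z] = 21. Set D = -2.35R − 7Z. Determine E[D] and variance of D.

E[D] = -388.45, variance of D = 2841.155

E[D] = (-2.35)·E[R] + (-7)·E[Z] = (-2.35)·11 + (-7)·51.8 = -388.45.
variance of D = a²·variance of R + b²·variance of Z + 2ab·Cov[R, Z] with a = -2.35, b = -7.
= (-2.35)²·38 + (-7)²·39.6 + 2·(-2.35)·(-7)·21
= 209.855 + 1940.4 + 690.9 = 2841.155.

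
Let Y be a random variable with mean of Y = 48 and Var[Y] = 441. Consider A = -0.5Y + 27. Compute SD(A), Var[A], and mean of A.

A = -0.5Y + 27 is linear with a = -0.5, b = 27.
SD(Y) = √441 = 21.
SD(A) = |a|·SD(Y) = |-0.5|·21 = 10.5.
Var[A] = a²·Var[Y] = (-0.5)²·441 = 110.25 (the additive constant 27 does not affect variance).
mean of A = a·mean of Y + b = (-0.5)·48 + 27 = 3.

SD(A) = 10.5, Var[A] = 110.25, mean of A = 3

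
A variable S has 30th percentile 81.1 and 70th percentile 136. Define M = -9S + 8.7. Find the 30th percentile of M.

Since a = -9 < 0 the transformation is decreasing, reversing order: the 30th percentile of M corresponds to the 70th percentile of S.
So P_{30}(M) = a·P_{70}(S) + b = (-9)·136 + 8.7 = -1215.3.

30th percentile of M = -1215.3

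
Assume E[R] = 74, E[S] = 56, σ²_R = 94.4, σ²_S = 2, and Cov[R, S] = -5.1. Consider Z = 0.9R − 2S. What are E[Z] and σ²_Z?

E[Z] = 0.9·E[R] + (-2)·E[S] = 0.9·74 + (-2)·56 = -45.4.
σ²_Z = a²·σ²_R + b²·σ²_S + 2ab·Cov[R, S] with a = 0.9, b = -2.
= 0.9²·94.4 + (-2)²·2 + 2·0.9·(-2)·(-5.1)
= 76.464 + 8 + 18.36 = 102.824.

E[Z] = -45.4, σ²_Z = 102.824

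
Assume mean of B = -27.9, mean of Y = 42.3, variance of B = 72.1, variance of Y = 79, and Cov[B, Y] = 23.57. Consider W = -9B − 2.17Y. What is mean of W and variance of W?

mean of W = 159.309, variance of W = 7132.7473

mean of W = (-9)·mean of B + (-2.17)·mean of Y = (-9)·(-27.9) + (-2.17)·42.3 = 159.309.
variance of W = a²·variance of B + b²·variance of Y + 2ab·Cov[B, Y] with a = -9, b = -2.17.
= (-9)²·72.1 + (-2.17)²·79 + 2·(-9)·(-2.17)·23.57
= 5840.1 + 372.0031 + 920.6442 = 7132.7473.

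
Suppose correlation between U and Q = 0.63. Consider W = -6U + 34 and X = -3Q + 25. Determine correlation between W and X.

Linear rescalings preserve correlation up to sign; here the slopes -6 and -3 have the same sign, so correlation between W and X = correlation between U and Q = 0.63.

correlation between W and X = 0.63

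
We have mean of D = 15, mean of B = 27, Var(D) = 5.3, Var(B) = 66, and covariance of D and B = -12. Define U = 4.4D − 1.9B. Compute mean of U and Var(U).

mean of U = 14.7, Var(U) = 541.508

mean of U = 4.4·mean of D + (-1.9)·mean of B = 4.4·15 + (-1.9)·27 = 14.7.
Var(U) = a²·Var(D) + b²·Var(B) + 2ab·covariance of D and B with a = 4.4, b = -1.9.
= 4.4²·5.3 + (-1.9)²·66 + 2·4.4·(-1.9)·(-12)
= 102.608 + 238.26 + 200.64 = 541.508.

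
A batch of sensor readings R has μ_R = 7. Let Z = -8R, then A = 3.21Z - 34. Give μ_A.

μ_A = -213.76

μ_Z = (-8)·7 = -56.
μ_A = 3.21·(-56) + (-34) = -213.76.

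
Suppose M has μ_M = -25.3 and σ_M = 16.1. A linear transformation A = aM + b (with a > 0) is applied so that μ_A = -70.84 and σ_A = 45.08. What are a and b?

a = 2.8, b = 0

σ_A = a·σ_M (a > 0), so a = 45.08/16.1 = 2.8.
μ_A = a·μ_M + b, so b = -70.84 − 2.8·(-25.3) = 0.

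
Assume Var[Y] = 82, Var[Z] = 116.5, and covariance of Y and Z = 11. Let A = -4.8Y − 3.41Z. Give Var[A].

Var[A] = a²·Var[Y] + b²·Var[Z] + 2ab·covariance of Y and Z with a = -4.8, b = -3.41.
= (-4.8)²·82 + (-3.41)²·116.5 + 2·(-4.8)·(-3.41)·11
= 1889.28 + 1354.67365 + 360.096 = 3604.04965.

Var[A] = 3604.04965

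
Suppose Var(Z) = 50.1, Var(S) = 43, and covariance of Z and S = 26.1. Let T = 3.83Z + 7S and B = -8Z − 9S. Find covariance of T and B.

covariance of T and B = -6605.331

By bilinearity, covariance of T and B = ac·Var(Z) + bd·Var(S) + (ad+bc)·covariance of Z and S, with a=3.83, b=7, c=-8, d=-9.
ac·Var(Z) = 3.83·(-8)·50.1 = -1535.064
bd·Var(S) = 7·(-9)·43 = -2709
(ad+bc)·covariance of Z and S = (-90.47)·26.1 = -2361.267
covariance of T and B = -1535.064 + (-2709) + (-2361.267) = -6605.331.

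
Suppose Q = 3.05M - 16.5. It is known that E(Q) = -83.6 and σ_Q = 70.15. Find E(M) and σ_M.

From Q = 3.05M - 16.5: E(Q) = a·E(M) + b, so E(M) = (E(Q) − b)/a = (-83.6 − (-16.5))/3.05 = -22.
σ_Q = |a|·σ_M, so σ_M = 70.15/|3.05| = 23.

E(M) = -22, σ_M = 23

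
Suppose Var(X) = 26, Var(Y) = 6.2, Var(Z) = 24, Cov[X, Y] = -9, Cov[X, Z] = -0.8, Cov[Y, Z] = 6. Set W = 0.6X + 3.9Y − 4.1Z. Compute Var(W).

Var(W) = 277.038

Var(W) = a²·Var(X) + b²·Var(Y) + c²·Var(Z) + 2ab·Cov[X, Y] + 2ac·Cov[X, Z] + 2bc·Cov[Y, Z], with a = 0.6, b = 3.9, c = -4.1.
= 9.36 + 94.302 + 403.44 + (-42.12) + 3.936 + (-191.88)
= 277.038.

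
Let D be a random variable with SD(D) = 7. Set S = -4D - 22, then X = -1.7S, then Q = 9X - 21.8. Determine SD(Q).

SD(Q) = 428.4

SD(S) = |-4|·7 = 28.
SD(X) = |-1.7|·28 = 47.6.
SD(Q) = |9|·47.6 = 428.4.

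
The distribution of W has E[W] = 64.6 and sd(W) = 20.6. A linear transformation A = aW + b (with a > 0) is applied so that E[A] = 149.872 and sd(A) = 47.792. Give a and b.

a = 2.32, b = 0

sd(A) = a·sd(W) (a > 0), so a = 47.792/20.6 = 2.32.
E[A] = a·E[W] + b, so b = 149.872 − 2.32·64.6 = 0.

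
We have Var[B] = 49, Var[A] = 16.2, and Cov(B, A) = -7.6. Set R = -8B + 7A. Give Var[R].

Var[R] = 4781

Var[R] = a²·Var[B] + b²·Var[A] + 2ab·Cov(B, A) with a = -8, b = 7.
= (-8)²·49 + 7²·16.2 + 2·(-8)·7·(-7.6)
= 3136 + 793.8 + 851.2 = 4781.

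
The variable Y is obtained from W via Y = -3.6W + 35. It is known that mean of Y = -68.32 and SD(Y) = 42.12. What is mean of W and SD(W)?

From Y = -3.6W + 35: mean of Y = a·mean of W + b, so mean of W = (mean of Y − b)/a = (-68.32 − 35)/(-3.6) = 28.7.
SD(Y) = |a|·SD(W), so SD(W) = 42.12/|-3.6| = 11.7.

mean of W = 28.7, SD(W) = 11.7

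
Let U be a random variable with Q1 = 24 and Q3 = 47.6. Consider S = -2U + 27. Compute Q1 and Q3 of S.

Q1(S) = -68.2, Q3(S) = -21

a = -2 < 0 reverses order: Q1(S) comes from Q3(U), Q3(S) from Q1(U).
Q1(S) = (-2)·47.6 + 27 = -68.2; Q3(S) = (-2)·24 + 27 = -21.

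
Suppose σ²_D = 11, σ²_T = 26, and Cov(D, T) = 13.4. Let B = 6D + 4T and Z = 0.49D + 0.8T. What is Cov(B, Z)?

Cov(B, Z) = 206.124

By bilinearity, Cov(B, Z) = ac·σ²_D + bd·σ²_T + (ad+bc)·Cov(D, T), with a=6, b=4, c=0.49, d=0.8.
ac·σ²_D = 6·0.49·11 = 32.34
bd·σ²_T = 4·0.8·26 = 83.2
(ad+bc)·Cov(D, T) = (6.76)·13.4 = 90.584
Cov(B, Z) = 32.34 + 83.2 + 90.584 = 206.124.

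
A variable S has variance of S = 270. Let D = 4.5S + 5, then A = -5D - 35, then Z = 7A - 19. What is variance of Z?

variance of D = 4.5²·270 = 5467.5.
variance of A = (-5)²·5467.5 = 136687.5.
variance of Z = 7²·136687.5 = 6697687.5.

variance of Z = 6697687.5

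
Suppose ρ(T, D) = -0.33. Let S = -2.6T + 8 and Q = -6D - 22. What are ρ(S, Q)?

ρ(S, Q) = -0.33

Linear rescalings preserve correlation up to sign; here the slopes -2.6 and -6 have the same sign, so ρ(S, Q) = ρ(T, D) = -0.33.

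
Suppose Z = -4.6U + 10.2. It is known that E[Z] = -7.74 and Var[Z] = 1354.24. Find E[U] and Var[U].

From Z = -4.6U + 10.2: E[Z] = a·E[U] + b, so E[U] = (E[Z] − b)/a = (-7.74 − 10.2)/(-4.6) = 3.9.
Var[Z] = a²·Var[U], so Var[U] = 1354.24/(-4.6)² = 64.

E[U] = 3.9, Var[U] = 64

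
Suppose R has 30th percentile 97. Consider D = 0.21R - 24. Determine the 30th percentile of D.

30th percentile of D = -3.63

Since a = 0.21 > 0 the transformation is increasing, so the 30th percentile of D = a·(P_{30} of R) + b = 0.21·97 + (-24) = -3.63.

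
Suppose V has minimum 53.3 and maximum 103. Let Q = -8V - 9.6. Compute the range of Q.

Range of V = 103 − 53.3 = 49.7.
Range(Q) = |a|·Range(V) = |-8|·49.7 = 397.6.

Range(Q) = 397.6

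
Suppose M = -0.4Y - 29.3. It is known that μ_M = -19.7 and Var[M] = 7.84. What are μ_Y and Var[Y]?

From M = -0.4Y - 29.3: μ_M = a·μ_Y + b, so μ_Y = (μ_M − b)/a = (-19.7 − (-29.3))/(-0.4) = -24.
Var[M] = a²·Var[Y], so Var[Y] = 7.84/(-0.4)² = 49.

μ_Y = -24, Var[Y] = 49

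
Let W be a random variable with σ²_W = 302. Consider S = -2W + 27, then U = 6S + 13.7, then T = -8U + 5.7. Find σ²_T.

σ²_T = 2783232

σ²_S = (-2)²·302 = 1208.
σ²_U = 6²·1208 = 43488.
σ²_T = (-8)²·43488 = 2783232.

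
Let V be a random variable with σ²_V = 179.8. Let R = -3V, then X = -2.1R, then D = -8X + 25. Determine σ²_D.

σ²_D = 456720.768

σ²_R = (-3)²·179.8 = 1618.2.
σ²_X = (-2.1)²·1618.2 = 7136.262.
σ²_D = (-8)²·7136.262 = 456720.768.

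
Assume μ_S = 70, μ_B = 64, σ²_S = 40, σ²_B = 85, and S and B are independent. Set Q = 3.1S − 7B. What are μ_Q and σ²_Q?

μ_Q = 3.1·μ_S + (-7)·μ_B = 3.1·70 + (-7)·64 = -231.
σ²_Q = a²·σ²_S + b²·σ²_B + 2ab·Cov(S, B) with a = 3.1, b = -7.
Independence gives Cov(S, B) = 0.
= 3.1²·40 + (-7)²·85 + 2·3.1·(-7)·0
= 384.4 + 4165 + 0 = 4549.4.

μ_Q = -231, σ²_Q = 4549.4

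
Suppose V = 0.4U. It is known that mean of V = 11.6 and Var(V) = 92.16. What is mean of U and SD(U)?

From V = 0.4U: mean of V = a·mean of U + b, so mean of U = (mean of V − b)/a = (11.6 − 0)/0.4 = 29.
SD(V) = √92.16 = 9.6.
SD(V) = |a|·SD(U), so SD(U) = 9.6/|0.4| = 24.

mean of U = 29, SD(U) = 24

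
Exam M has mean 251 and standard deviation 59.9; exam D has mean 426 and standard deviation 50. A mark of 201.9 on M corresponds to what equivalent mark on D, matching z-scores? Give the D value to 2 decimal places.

D = 385.02

z = (201.9 − 251)/59.9 ≈ -0.8197.
D = 426 + z·50 = 426 + (201.9 − 251)·50/59.9 ≈ 385.02.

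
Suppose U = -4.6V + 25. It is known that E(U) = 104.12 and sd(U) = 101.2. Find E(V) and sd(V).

From U = -4.6V + 25: E(U) = a·E(V) + b, so E(V) = (E(U) − b)/a = (104.12 − 25)/(-4.6) = -17.2.
sd(U) = |a|·sd(V), so sd(V) = 101.2/|-4.6| = 22.

E(V) = -17.2, sd(V) = 22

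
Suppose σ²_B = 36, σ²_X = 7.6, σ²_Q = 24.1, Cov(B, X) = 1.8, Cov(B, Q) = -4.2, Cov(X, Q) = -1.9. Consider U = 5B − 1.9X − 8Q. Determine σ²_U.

σ²_U = 2713.876

σ²_U = a²·σ²_B + b²·σ²_X + c²·σ²_Q + 2ab·Cov(B, X) + 2ac·Cov(B, Q) + 2bc·Cov(X, Q), with a = 5, b = -1.9, c = -8.
= 900 + 27.436 + 1542.4 + (-34.2) + 336 + (-57.76)
= 2713.876.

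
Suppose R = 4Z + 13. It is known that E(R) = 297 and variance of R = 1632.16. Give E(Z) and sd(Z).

From R = 4Z + 13: E(R) = a·E(Z) + b, so E(Z) = (E(R) − b)/a = (297 − 13)/4 = 71.
sd(R) = √1632.16 = 40.4.
sd(R) = |a|·sd(Z), so sd(Z) = 40.4/|4| = 10.1.

E(Z) = 71, sd(Z) = 10.1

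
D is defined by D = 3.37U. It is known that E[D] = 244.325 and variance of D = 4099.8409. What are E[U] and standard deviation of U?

E[U] = 72.5, standard deviation of U = 19

From D = 3.37U: E[D] = a·E[U] + b, so E[U] = (E[D] − b)/a = (244.325 − 0)/3.37 = 72.5.
standard deviation of D = √4099.8409 = 64.03.
standard deviation of D = |a|·standard deviation of U, so standard deviation of U = 64.03/|3.37| = 19.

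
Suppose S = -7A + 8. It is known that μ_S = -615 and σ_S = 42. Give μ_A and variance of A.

μ_A = 89, variance of A = 36

From S = -7A + 8: μ_S = a·μ_A + b, so μ_A = (μ_S − b)/a = (-615 − 8)/(-7) = 89.
variance of S = 42² = 1764.
variance of S = a²·variance of A, so variance of A = 1764/(-7)² = 36.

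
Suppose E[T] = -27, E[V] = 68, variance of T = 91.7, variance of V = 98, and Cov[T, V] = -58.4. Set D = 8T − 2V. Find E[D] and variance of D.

E[D] = 8·E[T] + (-2)·E[V] = 8·(-27) + (-2)·68 = -352.
variance of D = a²·variance of T + b²·variance of V + 2ab·Cov[T, V] with a = 8, b = -2.
= 8²·91.7 + (-2)²·98 + 2·8·(-2)·(-58.4)
= 5868.8 + 392 + 1868.8 = 8129.6.

E[D] = -352, variance of D = 8129.6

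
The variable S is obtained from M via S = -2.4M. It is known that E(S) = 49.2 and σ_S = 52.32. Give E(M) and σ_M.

E(M) = -20.5, σ_M = 21.8

From S = -2.4M: E(S) = a·E(M) + b, so E(M) = (E(S) − b)/a = (49.2 − 0)/(-2.4) = -20.5.
σ_S = |a|·σ_M, so σ_M = 52.32/|-2.4| = 21.8.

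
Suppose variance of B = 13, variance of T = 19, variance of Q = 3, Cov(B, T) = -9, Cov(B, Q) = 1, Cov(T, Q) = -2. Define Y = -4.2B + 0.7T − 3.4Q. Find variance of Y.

variance of Y = 364.31

variance of Y = a²·variance of B + b²·variance of T + c²·variance of Q + 2ab·Cov(B, T) + 2ac·Cov(B, Q) + 2bc·Cov(T, Q), with a = -4.2, b = 0.7, c = -3.4.
= 229.32 + 9.31 + 34.68 + 52.92 + 28.56 + 9.52
= 364.31.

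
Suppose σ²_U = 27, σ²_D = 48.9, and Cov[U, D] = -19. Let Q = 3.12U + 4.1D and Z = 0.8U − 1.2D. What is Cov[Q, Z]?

Cov[Q, Z] = -164.38

By bilinearity, Cov[Q, Z] = ac·σ²_U + bd·σ²_D + (ad+bc)·Cov[U, D], with a=3.12, b=4.1, c=0.8, d=-1.2.
ac·σ²_U = 3.12·0.8·27 = 67.392
bd·σ²_D = 4.1·(-1.2)·48.9 = -240.588
(ad+bc)·Cov[U, D] = (-0.464)·(-19) = 8.816
Cov[Q, Z] = 67.392 + (-240.588) + 8.816 = -164.38.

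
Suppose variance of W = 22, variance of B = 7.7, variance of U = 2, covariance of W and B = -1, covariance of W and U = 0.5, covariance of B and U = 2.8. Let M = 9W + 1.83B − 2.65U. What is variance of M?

variance of M = a²·variance of W + b²·variance of B + c²·variance of U + 2ab·covariance of W and B + 2ac·covariance of W and U + 2bc·covariance of B and U, with a = 9, b = 1.83, c = -2.65.
= 1782 + 25.78653 + 14.045 + (-32.94) + (-23.85) + (-27.1572)
= 1737.88433.

variance of M = 1737.88433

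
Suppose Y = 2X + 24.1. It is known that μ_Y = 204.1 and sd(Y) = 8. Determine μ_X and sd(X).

μ_X = 90, sd(X) = 4

From Y = 2X + 24.1: μ_Y = a·μ_X + b, so μ_X = (μ_Y − b)/a = (204.1 − 24.1)/2 = 90.
sd(Y) = |a|·sd(X), so sd(X) = 8/|2| = 4.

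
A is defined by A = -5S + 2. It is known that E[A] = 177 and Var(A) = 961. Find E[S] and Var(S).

From A = -5S + 2: E[A] = a·E[S] + b, so E[S] = (E[A] − b)/a = (177 − 2)/(-5) = -35.
Var(A) = a²·Var(S), so Var(S) = 961/(-5)² = 38.44.

E[S] = -35, Var(S) = 38.44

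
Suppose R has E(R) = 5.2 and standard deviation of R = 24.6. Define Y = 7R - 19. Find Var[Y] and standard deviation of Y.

Y = 7R - 19 is linear with a = 7, b = -19.
Var[R] = 24.6² = 605.16.
Var[Y] = a²·Var[R] = 7²·605.16 = 29652.84 (the additive constant -19 does not affect variance).
standard deviation of Y = |a|·standard deviation of R = |7|·24.6 = 172.2.

Var[Y] = 29652.84, standard deviation of Y = 172.2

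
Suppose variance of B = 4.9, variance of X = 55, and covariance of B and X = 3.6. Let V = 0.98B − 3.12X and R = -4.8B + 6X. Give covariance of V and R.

covariance of V and R = -977.568

By bilinearity, covariance of V and R = ac·variance of B + bd·variance of X + (ad+bc)·covariance of B and X, with a=0.98, b=-3.12, c=-4.8, d=6.
ac·variance of B = 0.98·(-4.8)·4.9 = -23.0496
bd·variance of X = (-3.12)·6·55 = -1029.6
(ad+bc)·covariance of B and X = (20.856)·3.6 = 75.0816
covariance of V and R = -23.0496 + (-1029.6) + 75.0816 = -977.568.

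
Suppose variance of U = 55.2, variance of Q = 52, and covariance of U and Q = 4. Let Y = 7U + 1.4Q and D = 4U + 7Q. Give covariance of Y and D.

covariance of Y and D = 2273.6

By bilinearity, covariance of Y and D = ac·variance of U + bd·variance of Q + (ad+bc)·covariance of U and Q, with a=7, b=1.4, c=4, d=7.
ac·variance of U = 7·4·55.2 = 1545.6
bd·variance of Q = 1.4·7·52 = 509.6
(ad+bc)·covariance of U and Q = (54.6)·4 = 218.4
covariance of Y and D = 1545.6 + 509.6 + 218.4 = 2273.6.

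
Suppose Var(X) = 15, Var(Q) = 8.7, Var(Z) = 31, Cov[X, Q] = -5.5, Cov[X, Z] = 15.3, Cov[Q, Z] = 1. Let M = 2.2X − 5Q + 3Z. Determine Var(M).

Var(M) = 862.06

Var(M) = a²·Var(X) + b²·Var(Q) + c²·Var(Z) + 2ab·Cov[X, Q] + 2ac·Cov[X, Z] + 2bc·Cov[Q, Z], with a = 2.2, b = -5, c = 3.
= 72.6 + 217.5 + 279 + 121 + 201.96 + (-30)
= 862.06.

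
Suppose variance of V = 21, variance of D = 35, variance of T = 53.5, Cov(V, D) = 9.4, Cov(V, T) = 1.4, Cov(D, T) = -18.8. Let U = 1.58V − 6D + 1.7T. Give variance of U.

variance of U = 1679.8562

variance of U = a²·variance of V + b²·variance of D + c²·variance of T + 2ab·Cov(V, D) + 2ac·Cov(V, T) + 2bc·Cov(D, T), with a = 1.58, b = -6, c = 1.7.
= 52.4244 + 1260 + 154.615 + (-178.224) + 7.5208 + 383.52
= 1679.8562.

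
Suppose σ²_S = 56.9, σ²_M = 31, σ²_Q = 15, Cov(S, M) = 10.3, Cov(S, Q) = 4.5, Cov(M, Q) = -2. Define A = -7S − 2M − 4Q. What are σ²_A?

σ²_A = 3660.5

σ²_A = a²·σ²_S + b²·σ²_M + c²·σ²_Q + 2ab·Cov(S, M) + 2ac·Cov(S, Q) + 2bc·Cov(M, Q), with a = -7, b = -2, c = -4.
= 2788.1 + 124 + 240 + 288.4 + 252 + (-32)
= 3660.5.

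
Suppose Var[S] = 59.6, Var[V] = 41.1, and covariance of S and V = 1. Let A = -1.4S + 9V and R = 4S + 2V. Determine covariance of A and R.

covariance of A and R = 439.24

By bilinearity, covariance of A and R = ac·Var[S] + bd·Var[V] + (ad+bc)·covariance of S and V, with a=-1.4, b=9, c=4, d=2.
ac·Var[S] = (-1.4)·4·59.6 = -333.76
bd·Var[V] = 9·2·41.1 = 739.8
(ad+bc)·covariance of S and V = (33.2)·1 = 33.2
covariance of A and R = -333.76 + 739.8 + 33.2 = 439.24.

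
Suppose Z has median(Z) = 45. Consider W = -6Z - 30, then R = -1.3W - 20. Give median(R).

median(W) = (-6)·45 + (-30) = -300.
median(R) = (-1.3)·(-300) + (-20) = 370.

median(R) = 370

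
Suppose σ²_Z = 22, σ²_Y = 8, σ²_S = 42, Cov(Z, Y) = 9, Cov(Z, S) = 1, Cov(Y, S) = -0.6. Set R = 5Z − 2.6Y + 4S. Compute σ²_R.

σ²_R = a²·σ²_Z + b²·σ²_Y + c²·σ²_S + 2ab·Cov(Z, Y) + 2ac·Cov(Z, S) + 2bc·Cov(Y, S), with a = 5, b = -2.6, c = 4.
= 550 + 54.08 + 672 + (-234) + 40 + 12.48
= 1094.56.

σ²_R = 1094.56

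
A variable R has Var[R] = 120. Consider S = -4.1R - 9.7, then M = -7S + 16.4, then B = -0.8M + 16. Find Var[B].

Var[S] = (-4.1)²·120 = 2017.2.
Var[M] = (-7)²·2017.2 = 98842.8.
Var[B] = (-0.8)²·98842.8 = 63259.392.

Var[B] = 63259.392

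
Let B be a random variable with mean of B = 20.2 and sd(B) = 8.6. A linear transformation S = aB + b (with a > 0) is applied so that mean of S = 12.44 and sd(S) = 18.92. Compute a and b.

a = 2.2, b = -32

sd(S) = a·sd(B) (a > 0), so a = 18.92/8.6 = 2.2.
mean of S = a·mean of B + b, so b = 12.44 − 2.2·20.2 = -32.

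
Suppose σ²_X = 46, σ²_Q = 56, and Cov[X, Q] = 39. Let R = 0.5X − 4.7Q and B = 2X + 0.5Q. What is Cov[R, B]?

By bilinearity, Cov[R, B] = ac·σ²_X + bd·σ²_Q + (ad+bc)·Cov[X, Q], with a=0.5, b=-4.7, c=2, d=0.5.
ac·σ²_X = 0.5·2·46 = 46
bd·σ²_Q = (-4.7)·0.5·56 = -131.6
(ad+bc)·Cov[X, Q] = (-9.15)·39 = -356.85
Cov[R, B] = 46 + (-131.6) + (-356.85) = -442.45.

Cov[R, B] = -442.45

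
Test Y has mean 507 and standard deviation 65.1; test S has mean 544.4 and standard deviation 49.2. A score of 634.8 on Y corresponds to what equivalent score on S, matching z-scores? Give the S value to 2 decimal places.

z = (634.8 − 507)/65.1 ≈ 1.9631.
S = 544.4 + z·49.2 = 544.4 + (634.8 − 507)·49.2/65.1 ≈ 640.99.

S = 640.99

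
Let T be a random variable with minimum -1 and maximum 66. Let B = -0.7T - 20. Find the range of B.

Range of T = 66 − (-1) = 67.
Range(B) = |a|·Range(T) = |-0.7|·67 = 46.9.

Range(B) = 46.9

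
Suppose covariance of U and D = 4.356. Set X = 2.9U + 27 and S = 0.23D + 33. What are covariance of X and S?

covariance of X and S = 2.905452

covariance of X and S = a·c·covariance of U and D = 2.9·0.23·4.356 = 2.905452. Additive constants drop out.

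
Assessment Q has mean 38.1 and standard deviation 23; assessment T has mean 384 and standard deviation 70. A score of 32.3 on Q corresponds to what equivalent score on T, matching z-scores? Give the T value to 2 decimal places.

T = 366.35

z = (32.3 − 38.1)/23 ≈ -0.2522.
T = 384 + z·70 = 384 + (32.3 − 38.1)·70/23 ≈ 366.35.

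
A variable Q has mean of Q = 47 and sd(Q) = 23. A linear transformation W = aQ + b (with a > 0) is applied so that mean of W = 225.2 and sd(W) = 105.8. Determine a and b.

sd(W) = a·sd(Q) (a > 0), so a = 105.8/23 = 4.6.
mean of W = a·mean of Q + b, so b = 225.2 − 4.6·47 = 9.

a = 4.6, b = 9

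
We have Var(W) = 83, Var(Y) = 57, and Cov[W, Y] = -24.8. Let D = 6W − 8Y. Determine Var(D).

Var(D) = 9016.8

Var(D) = a²·Var(W) + b²·Var(Y) + 2ab·Cov[W, Y] with a = 6, b = -8.
= 6²·83 + (-8)²·57 + 2·6·(-8)·(-24.8)
= 2988 + 3648 + 2380.8 = 9016.8.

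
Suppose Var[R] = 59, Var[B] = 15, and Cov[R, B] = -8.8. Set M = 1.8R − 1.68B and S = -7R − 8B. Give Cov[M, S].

Cov[M, S] = -518.568

By bilinearity, Cov[M, S] = ac·Var[R] + bd·Var[B] + (ad+bc)·Cov[R, B], with a=1.8, b=-1.68, c=-7, d=-8.
ac·Var[R] = 1.8·(-7)·59 = -743.4
bd·Var[B] = (-1.68)·(-8)·15 = 201.6
(ad+bc)·Cov[R, B] = (-2.64)·(-8.8) = 23.232
Cov[M, S] = -743.4 + 201.6 + 23.232 = -518.568.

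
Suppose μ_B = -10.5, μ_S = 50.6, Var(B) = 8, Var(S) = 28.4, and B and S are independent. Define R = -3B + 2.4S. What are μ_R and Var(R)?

μ_R = (-3)·μ_B + 2.4·μ_S = (-3)·(-10.5) + 2.4·50.6 = 152.94.
Var(R) = a²·Var(B) + b²·Var(S) + 2ab·Cov(B, S) with a = -3, b = 2.4.
Independence gives Cov(B, S) = 0.
= (-3)²·8 + 2.4²·28.4 + 2·(-3)·2.4·0
= 72 + 163.584 + 0 = 235.584.

μ_R = 152.94, Var(R) = 235.584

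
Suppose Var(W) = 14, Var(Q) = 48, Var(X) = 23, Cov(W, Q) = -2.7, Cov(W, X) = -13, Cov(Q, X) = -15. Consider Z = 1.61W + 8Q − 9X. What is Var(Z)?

Var(Z) = 7438.4774

Var(Z) = a²·Var(W) + b²·Var(Q) + c²·Var(X) + 2ab·Cov(W, Q) + 2ac·Cov(W, X) + 2bc·Cov(Q, X), with a = 1.61, b = 8, c = -9.
= 36.2894 + 3072 + 1863 + (-69.552) + 376.74 + 2160
= 7438.4774.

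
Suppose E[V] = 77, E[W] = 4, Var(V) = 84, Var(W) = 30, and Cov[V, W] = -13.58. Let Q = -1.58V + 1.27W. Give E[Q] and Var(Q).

E[Q] = (-1.58)·E[V] + 1.27·E[W] = (-1.58)·77 + 1.27·4 = -116.58.
Var(Q) = a²·Var(V) + b²·Var(W) + 2ab·Cov[V, W] with a = -1.58, b = 1.27.
= (-1.58)²·84 + 1.27²·30 + 2·(-1.58)·1.27·(-13.58)
= 209.6976 + 48.387 + 54.499256 = 312.583856.

E[Q] = -116.58, Var(Q) = 312.583856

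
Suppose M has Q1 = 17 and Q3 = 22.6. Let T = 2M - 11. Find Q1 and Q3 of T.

Q1(T) = 23, Q3(T) = 34.2

a = 2 > 0: Q1(T) = a·Q1(M)+b = 23, Q3(T) = a·Q3(M)+b = 34.2.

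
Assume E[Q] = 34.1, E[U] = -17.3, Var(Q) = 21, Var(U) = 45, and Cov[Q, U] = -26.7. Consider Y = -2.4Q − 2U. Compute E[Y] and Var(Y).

E[Y] = (-2.4)·E[Q] + (-2)·E[U] = (-2.4)·34.1 + (-2)·(-17.3) = -47.24.
Var(Y) = a²·Var(Q) + b²·Var(U) + 2ab·Cov[Q, U] with a = -2.4, b = -2.
= (-2.4)²·21 + (-2)²·45 + 2·(-2.4)·(-2)·(-26.7)
= 120.96 + 180 + (-256.32) = 44.64.

E[Y] = -47.24, Var(Y) = 44.64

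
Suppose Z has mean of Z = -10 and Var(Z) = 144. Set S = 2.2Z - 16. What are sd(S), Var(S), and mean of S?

sd(S) = 26.4, Var(S) = 696.96, mean of S = -38

S = 2.2Z - 16 is linear with a = 2.2, b = -16.
sd(Z) = √144 = 12.
sd(S) = |a|·sd(Z) = |2.2|·12 = 26.4.
Var(S) = a²·Var(Z) = 2.2²·144 = 696.96 (the additive constant -16 does not affect variance).
mean of S = a·mean of Z + b = 2.2·(-10) + (-16) = -38.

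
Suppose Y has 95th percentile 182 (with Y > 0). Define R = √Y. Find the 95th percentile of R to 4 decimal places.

√Y is increasing, so P_{95}(R) = g(P_{95}(Y)) ≈ 13.4907.

95th percentile of R = 13.4907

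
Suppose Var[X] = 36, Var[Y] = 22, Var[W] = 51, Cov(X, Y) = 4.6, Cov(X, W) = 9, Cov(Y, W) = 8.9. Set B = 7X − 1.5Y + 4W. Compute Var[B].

Var[B] = 2930.1

Var[B] = a²·Var[X] + b²·Var[Y] + c²·Var[W] + 2ab·Cov(X, Y) + 2ac·Cov(X, W) + 2bc·Cov(Y, W), with a = 7, b = -1.5, c = 4.
= 1764 + 49.5 + 816 + (-96.6) + 504 + (-106.8)
= 2930.1.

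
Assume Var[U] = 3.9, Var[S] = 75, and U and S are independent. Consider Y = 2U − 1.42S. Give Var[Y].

Var[Y] = a²·Var[U] + b²·Var[S] + 2ab·covariance of U and S with a = 2, b = -1.42.
Independence gives covariance of U and S = 0.
= 2²·3.9 + (-1.42)²·75 + 2·2·(-1.42)·0
= 15.6 + 151.23 + 0 = 166.83.

Var[Y] = 166.83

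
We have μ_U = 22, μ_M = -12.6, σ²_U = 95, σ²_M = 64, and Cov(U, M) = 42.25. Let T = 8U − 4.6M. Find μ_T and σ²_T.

μ_T = 8·μ_U + (-4.6)·μ_M = 8·22 + (-4.6)·(-12.6) = 233.96.
σ²_T = a²·σ²_U + b²·σ²_M + 2ab·Cov(U, M) with a = 8, b = -4.6.
= 8²·95 + (-4.6)²·64 + 2·8·(-4.6)·42.25
= 6080 + 1354.24 + (-3109.6) = 4324.64.

μ_T = 233.96, σ²_T = 4324.64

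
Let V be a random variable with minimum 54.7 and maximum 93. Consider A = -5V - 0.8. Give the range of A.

Range(A) = 191.5

Range of V = 93 − 54.7 = 38.3.
Range(A) = |a|·Range(V) = |-5|·38.3 = 191.5.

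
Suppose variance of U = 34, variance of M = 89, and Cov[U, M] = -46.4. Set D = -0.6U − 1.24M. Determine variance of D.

variance of D = a²·variance of U + b²·variance of M + 2ab·Cov[U, M] with a = -0.6, b = -1.24.
= (-0.6)²·34 + (-1.24)²·89 + 2·(-0.6)·(-1.24)·(-46.4)
= 12.24 + 136.8464 + (-69.0432) = 80.0432.

variance of D = 80.0432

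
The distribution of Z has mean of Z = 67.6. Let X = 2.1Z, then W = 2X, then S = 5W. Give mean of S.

mean of S = 1419.6

mean of X = 2.1·67.6 = 141.96.
mean of W = 2·141.96 = 283.92.
mean of S = 5·283.92 = 1419.6.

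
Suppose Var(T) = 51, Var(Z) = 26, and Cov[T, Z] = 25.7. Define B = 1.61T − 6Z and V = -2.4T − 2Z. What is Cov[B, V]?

By bilinearity, Cov[B, V] = ac·Var(T) + bd·Var(Z) + (ad+bc)·Cov[T, Z], with a=1.61, b=-6, c=-2.4, d=-2.
ac·Var(T) = 1.61·(-2.4)·51 = -197.064
bd·Var(Z) = (-6)·(-2)·26 = 312
(ad+bc)·Cov[T, Z] = (11.18)·25.7 = 287.326
Cov[B, V] = -197.064 + 312 + 287.326 = 402.262.

Cov[B, V] = 402.262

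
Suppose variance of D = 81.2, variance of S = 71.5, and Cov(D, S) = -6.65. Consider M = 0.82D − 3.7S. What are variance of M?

variance of M = a²·variance of D + b²·variance of S + 2ab·Cov(D, S) with a = 0.82, b = -3.7.
= 0.82²·81.2 + (-3.7)²·71.5 + 2·0.82·(-3.7)·(-6.65)
= 54.59888 + 978.835 + 40.3522 = 1073.78608.

variance of M = 1073.78608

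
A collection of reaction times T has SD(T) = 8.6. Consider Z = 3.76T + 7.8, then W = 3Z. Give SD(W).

SD(W) = 97.008

SD(Z) = |3.76|·8.6 = 32.336.
SD(W) = |3|·32.336 = 97.008.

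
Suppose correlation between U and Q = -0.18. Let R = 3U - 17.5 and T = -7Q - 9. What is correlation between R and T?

Linear rescalings preserve |correlation|; the slopes 3 and -7 have opposite signs, so the correlation flips sign: correlation between R and T = −correlation between U and Q = 0.18.

correlation between R and T = 0.18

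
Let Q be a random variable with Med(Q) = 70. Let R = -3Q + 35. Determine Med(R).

A linear map preserves order up to sign, so Med(R) = a·Med(Q) + b = (-3)·70 + 35 = -175.

Med(R) = -175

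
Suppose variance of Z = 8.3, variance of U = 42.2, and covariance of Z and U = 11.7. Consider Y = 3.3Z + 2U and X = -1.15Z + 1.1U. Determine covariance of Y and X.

By bilinearity, covariance of Y and X = ac·variance of Z + bd·variance of U + (ad+bc)·covariance of Z and U, with a=3.3, b=2, c=-1.15, d=1.1.
ac·variance of Z = 3.3·(-1.15)·8.3 = -31.4985
bd·variance of U = 2·1.1·42.2 = 92.84
(ad+bc)·covariance of Z and U = (1.33)·11.7 = 15.561
covariance of Y and X = -31.4985 + 92.84 + 15.561 = 76.9025.

covariance of Y and X = 76.9025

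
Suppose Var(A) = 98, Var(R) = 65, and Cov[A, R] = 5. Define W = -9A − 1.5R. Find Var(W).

Var(W) = a²·Var(A) + b²·Var(R) + 2ab·Cov[A, R] with a = -9, b = -1.5.
= (-9)²·98 + (-1.5)²·65 + 2·(-9)·(-1.5)·5
= 7938 + 146.25 + 135 = 8219.25.

Var(W) = 8219.25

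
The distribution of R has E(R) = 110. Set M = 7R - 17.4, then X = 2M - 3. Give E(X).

E(M) = 7·110 + (-17.4) = 752.6.
E(X) = 2·752.6 + (-3) = 1502.2.

E(X) = 1502.2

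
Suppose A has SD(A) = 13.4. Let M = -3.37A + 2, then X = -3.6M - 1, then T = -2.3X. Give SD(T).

SD(T) = 373.90824

SD(M) = |-3.37|·13.4 = 45.158.
SD(X) = |-3.6|·45.158 = 162.5688.
SD(T) = |-2.3|·162.5688 = 373.90824.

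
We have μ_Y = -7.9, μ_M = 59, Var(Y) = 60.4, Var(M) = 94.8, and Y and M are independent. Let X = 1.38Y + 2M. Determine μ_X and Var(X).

μ_X = 107.098, Var(X) = 494.22576

μ_X = 1.38·μ_Y + 2·μ_M = 1.38·(-7.9) + 2·59 = 107.098.
Var(X) = a²·Var(Y) + b²·Var(M) + 2ab·Cov[Y, M] with a = 1.38, b = 2.
Independence gives Cov[Y, M] = 0.
= 1.38²·60.4 + 2²·94.8 + 2·1.38·2·0
= 115.02576 + 379.2 + 0 = 494.22576.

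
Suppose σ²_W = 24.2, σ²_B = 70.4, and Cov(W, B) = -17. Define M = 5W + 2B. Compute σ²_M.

σ²_M = 546.6

σ²_M = a²·σ²_W + b²·σ²_B + 2ab·Cov(W, B) with a = 5, b = 2.
= 5²·24.2 + 2²·70.4 + 2·5·2·(-17)
= 605 + 281.6 + (-340) = 546.6.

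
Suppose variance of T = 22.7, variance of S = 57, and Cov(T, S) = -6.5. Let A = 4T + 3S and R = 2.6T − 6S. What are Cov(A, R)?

Cov(A, R) = -684.62

By bilinearity, Cov(A, R) = ac·variance of T + bd·variance of S + (ad+bc)·Cov(T, S), with a=4, b=3, c=2.6, d=-6.
ac·variance of T = 4·2.6·22.7 = 236.08
bd·variance of S = 3·(-6)·57 = -1026
(ad+bc)·Cov(T, S) = (-16.2)·(-6.5) = 105.3
Cov(A, R) = 236.08 + (-1026) + 105.3 = -684.62.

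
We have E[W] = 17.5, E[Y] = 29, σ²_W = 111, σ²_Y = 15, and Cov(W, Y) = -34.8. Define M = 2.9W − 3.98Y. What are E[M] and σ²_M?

E[M] = 2.9·E[W] + (-3.98)·E[Y] = 2.9·17.5 + (-3.98)·29 = -64.67.
σ²_M = a²·σ²_W + b²·σ²_Y + 2ab·Cov(W, Y) with a = 2.9, b = -3.98.
= 2.9²·111 + (-3.98)²·15 + 2·2.9·(-3.98)·(-34.8)
= 933.51 + 237.606 + 803.3232 = 1974.4392.

E[M] = -64.67, σ²_M = 1974.4392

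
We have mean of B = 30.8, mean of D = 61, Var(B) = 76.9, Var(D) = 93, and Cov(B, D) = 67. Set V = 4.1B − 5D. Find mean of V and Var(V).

mean of V = 4.1·mean of B + (-5)·mean of D = 4.1·30.8 + (-5)·61 = -178.72.
Var(V) = a²·Var(B) + b²·Var(D) + 2ab·Cov(B, D) with a = 4.1, b = -5.
= 4.1²·76.9 + (-5)²·93 + 2·4.1·(-5)·67
= 1292.689 + 2325 + (-2747) = 870.689.

mean of V = -178.72, Var(V) = 870.689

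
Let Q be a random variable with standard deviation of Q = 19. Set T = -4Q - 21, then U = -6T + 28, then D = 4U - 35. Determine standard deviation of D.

standard deviation of D = 1824

standard deviation of T = |-4|·19 = 76.
standard deviation of U = |-6|·76 = 456.
standard deviation of D = |4|·456 = 1824.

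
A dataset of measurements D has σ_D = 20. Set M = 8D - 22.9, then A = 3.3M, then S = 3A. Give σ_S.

σ_S = 1584

σ_M = |8|·20 = 160.
σ_A = |3.3|·160 = 528.
σ_S = |3|·528 = 1584.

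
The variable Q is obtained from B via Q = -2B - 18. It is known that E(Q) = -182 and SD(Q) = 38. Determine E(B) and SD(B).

E(B) = 82, SD(B) = 19

From Q = -2B - 18: E(Q) = a·E(B) + b, so E(B) = (E(Q) − b)/a = (-182 − (-18))/(-2) = 82.
SD(Q) = |a|·SD(B), so SD(B) = 38/|-2| = 19.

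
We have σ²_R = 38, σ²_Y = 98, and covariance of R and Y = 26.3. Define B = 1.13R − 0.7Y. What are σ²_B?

σ²_B = a²·σ²_R + b²·σ²_Y + 2ab·covariance of R and Y with a = 1.13, b = -0.7.
= 1.13²·38 + (-0.7)²·98 + 2·1.13·(-0.7)·26.3
= 48.5222 + 48.02 + (-41.6066) = 54.9356.

σ²_B = 54.9356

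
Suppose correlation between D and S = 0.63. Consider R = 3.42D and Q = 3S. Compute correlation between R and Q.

correlation between R and Q = 0.63

Linear rescalings preserve correlation up to sign; here the slopes 3.42 and 3 have the same sign, so correlation between R and Q = correlation between D and S = 0.63.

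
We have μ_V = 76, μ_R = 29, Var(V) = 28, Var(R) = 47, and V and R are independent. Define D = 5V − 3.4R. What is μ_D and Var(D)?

μ_D = 5·μ_V + (-3.4)·μ_R = 5·76 + (-3.4)·29 = 281.4.
Var(D) = a²·Var(V) + b²·Var(R) + 2ab·covariance of V and R with a = 5, b = -3.4.
Independence gives covariance of V and R = 0.
= 5²·28 + (-3.4)²·47 + 2·5·(-3.4)·0
= 700 + 543.32 + 0 = 1243.32.

μ_D = 281.4, Var(D) = 1243.32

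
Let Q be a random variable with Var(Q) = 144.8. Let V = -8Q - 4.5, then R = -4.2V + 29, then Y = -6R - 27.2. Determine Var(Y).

Var(Y) = 5885042.688

Var(V) = (-8)²·144.8 = 9267.2.
Var(R) = (-4.2)²·9267.2 = 163473.408.
Var(Y) = (-6)²·163473.408 = 5885042.688.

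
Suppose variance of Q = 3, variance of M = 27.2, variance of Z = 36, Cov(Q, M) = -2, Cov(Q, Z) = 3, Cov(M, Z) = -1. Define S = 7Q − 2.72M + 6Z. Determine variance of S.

variance of S = 2005.03648

variance of S = a²·variance of Q + b²·variance of M + c²·variance of Z + 2ab·Cov(Q, M) + 2ac·Cov(Q, Z) + 2bc·Cov(M, Z), with a = 7, b = -2.72, c = 6.
= 147 + 201.23648 + 1296 + 76.16 + 252 + 32.64
= 2005.03648.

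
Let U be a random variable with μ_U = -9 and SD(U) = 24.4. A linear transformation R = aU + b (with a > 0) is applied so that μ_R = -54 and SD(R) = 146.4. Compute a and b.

SD(R) = a·SD(U) (a > 0), so a = 146.4/24.4 = 6.
μ_R = a·μ_U + b, so b = -54 − 6·(-9) = 0.

a = 6, b = 0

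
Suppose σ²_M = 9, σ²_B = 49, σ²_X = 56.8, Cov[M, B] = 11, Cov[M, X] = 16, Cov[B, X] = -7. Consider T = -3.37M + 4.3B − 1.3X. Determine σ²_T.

σ²_T = a²·σ²_M + b²·σ²_B + c²·σ²_X + 2ab·Cov[M, B] + 2ac·Cov[M, X] + 2bc·Cov[B, X], with a = -3.37, b = 4.3, c = -1.3.
= 102.2121 + 906.01 + 95.992 + (-318.802) + 140.192 + 78.26
= 1003.8641.

σ²_T = 1003.8641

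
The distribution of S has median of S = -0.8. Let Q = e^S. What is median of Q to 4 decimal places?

e^S is monotone on this domain, so median of Q = exp(-0.8) ≈ 0.4493.

median of Q = 0.4493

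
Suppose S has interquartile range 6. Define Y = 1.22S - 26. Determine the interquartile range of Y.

IQR(Y) = 7.32

Under Y = aS + b, IQR(Y) = |a|·IQR(S) = |1.22|·6 = 7.32 (shifts cancel; spread scales by |a|).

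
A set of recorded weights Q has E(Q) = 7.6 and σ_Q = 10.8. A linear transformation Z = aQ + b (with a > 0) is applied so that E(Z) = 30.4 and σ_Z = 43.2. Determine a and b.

σ_Z = a·σ_Q (a > 0), so a = 43.2/10.8 = 4.
E(Z) = a·E(Q) + b, so b = 30.4 − 4·7.6 = 0.

a = 4, b = 0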